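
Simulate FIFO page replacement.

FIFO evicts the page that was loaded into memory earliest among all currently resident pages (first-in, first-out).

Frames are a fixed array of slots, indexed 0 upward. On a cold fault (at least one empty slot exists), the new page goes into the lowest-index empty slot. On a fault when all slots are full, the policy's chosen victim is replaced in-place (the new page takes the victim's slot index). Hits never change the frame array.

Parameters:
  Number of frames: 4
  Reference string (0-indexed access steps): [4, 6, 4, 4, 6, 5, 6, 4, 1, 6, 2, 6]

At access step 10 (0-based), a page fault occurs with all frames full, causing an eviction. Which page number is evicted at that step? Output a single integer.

Step 0: ref 4 -> FAULT, frames=[4,-,-,-]
Step 1: ref 6 -> FAULT, frames=[4,6,-,-]
Step 2: ref 4 -> HIT, frames=[4,6,-,-]
Step 3: ref 4 -> HIT, frames=[4,6,-,-]
Step 4: ref 6 -> HIT, frames=[4,6,-,-]
Step 5: ref 5 -> FAULT, frames=[4,6,5,-]
Step 6: ref 6 -> HIT, frames=[4,6,5,-]
Step 7: ref 4 -> HIT, frames=[4,6,5,-]
Step 8: ref 1 -> FAULT, frames=[4,6,5,1]
Step 9: ref 6 -> HIT, frames=[4,6,5,1]
Step 10: ref 2 -> FAULT, evict 4, frames=[2,6,5,1]
At step 10: evicted page 4

Answer: 4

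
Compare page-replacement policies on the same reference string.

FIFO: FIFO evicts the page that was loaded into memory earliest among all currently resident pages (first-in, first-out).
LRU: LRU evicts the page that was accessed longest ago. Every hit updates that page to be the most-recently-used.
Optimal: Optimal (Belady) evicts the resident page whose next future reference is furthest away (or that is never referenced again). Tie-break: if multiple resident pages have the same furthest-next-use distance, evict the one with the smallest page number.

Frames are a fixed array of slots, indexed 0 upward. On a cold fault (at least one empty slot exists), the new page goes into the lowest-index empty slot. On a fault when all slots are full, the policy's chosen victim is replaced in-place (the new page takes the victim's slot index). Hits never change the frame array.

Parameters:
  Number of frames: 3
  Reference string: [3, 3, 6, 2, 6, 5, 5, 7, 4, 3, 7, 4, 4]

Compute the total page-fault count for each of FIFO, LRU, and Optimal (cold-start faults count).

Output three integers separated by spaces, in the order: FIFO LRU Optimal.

Answer: 7 7 6

Derivation:
--- FIFO ---
  step 0: ref 3 -> FAULT, frames=[3,-,-] (faults so far: 1)
  step 1: ref 3 -> HIT, frames=[3,-,-] (faults so far: 1)
  step 2: ref 6 -> FAULT, frames=[3,6,-] (faults so far: 2)
  step 3: ref 2 -> FAULT, frames=[3,6,2] (faults so far: 3)
  step 4: ref 6 -> HIT, frames=[3,6,2] (faults so far: 3)
  step 5: ref 5 -> FAULT, evict 3, frames=[5,6,2] (faults so far: 4)
  step 6: ref 5 -> HIT, frames=[5,6,2] (faults so far: 4)
  step 7: ref 7 -> FAULT, evict 6, frames=[5,7,2] (faults so far: 5)
  step 8: ref 4 -> FAULT, evict 2, frames=[5,7,4] (faults so far: 6)
  step 9: ref 3 -> FAULT, evict 5, frames=[3,7,4] (faults so far: 7)
  step 10: ref 7 -> HIT, frames=[3,7,4] (faults so far: 7)
  step 11: ref 4 -> HIT, frames=[3,7,4] (faults so far: 7)
  step 12: ref 4 -> HIT, frames=[3,7,4] (faults so far: 7)
  FIFO total faults: 7
--- LRU ---
  step 0: ref 3 -> FAULT, frames=[3,-,-] (faults so far: 1)
  step 1: ref 3 -> HIT, frames=[3,-,-] (faults so far: 1)
  step 2: ref 6 -> FAULT, frames=[3,6,-] (faults so far: 2)
  step 3: ref 2 -> FAULT, frames=[3,6,2] (faults so far: 3)
  step 4: ref 6 -> HIT, frames=[3,6,2] (faults so far: 3)
  step 5: ref 5 -> FAULT, evict 3, frames=[5,6,2] (faults so far: 4)
  step 6: ref 5 -> HIT, frames=[5,6,2] (faults so far: 4)
  step 7: ref 7 -> FAULT, evict 2, frames=[5,6,7] (faults so far: 5)
  step 8: ref 4 -> FAULT, evict 6, frames=[5,4,7] (faults so far: 6)
  step 9: ref 3 -> FAULT, evict 5, frames=[3,4,7] (faults so far: 7)
  step 10: ref 7 -> HIT, frames=[3,4,7] (faults so far: 7)
  step 11: ref 4 -> HIT, frames=[3,4,7] (faults so far: 7)
  step 12: ref 4 -> HIT, frames=[3,4,7] (faults so far: 7)
  LRU total faults: 7
--- Optimal ---
  step 0: ref 3 -> FAULT, frames=[3,-,-] (faults so far: 1)
  step 1: ref 3 -> HIT, frames=[3,-,-] (faults so far: 1)
  step 2: ref 6 -> FAULT, frames=[3,6,-] (faults so far: 2)
  step 3: ref 2 -> FAULT, frames=[3,6,2] (faults so far: 3)
  step 4: ref 6 -> HIT, frames=[3,6,2] (faults so far: 3)
  step 5: ref 5 -> FAULT, evict 2, frames=[3,6,5] (faults so far: 4)
  step 6: ref 5 -> HIT, frames=[3,6,5] (faults so far: 4)
  step 7: ref 7 -> FAULT, evict 5, frames=[3,6,7] (faults so far: 5)
  step 8: ref 4 -> FAULT, evict 6, frames=[3,4,7] (faults so far: 6)
  step 9: ref 3 -> HIT, frames=[3,4,7] (faults so far: 6)
  step 10: ref 7 -> HIT, frames=[3,4,7] (faults so far: 6)
  step 11: ref 4 -> HIT, frames=[3,4,7] (faults so far: 6)
  step 12: ref 4 -> HIT, frames=[3,4,7] (faults so far: 6)
  Optimal total faults: 6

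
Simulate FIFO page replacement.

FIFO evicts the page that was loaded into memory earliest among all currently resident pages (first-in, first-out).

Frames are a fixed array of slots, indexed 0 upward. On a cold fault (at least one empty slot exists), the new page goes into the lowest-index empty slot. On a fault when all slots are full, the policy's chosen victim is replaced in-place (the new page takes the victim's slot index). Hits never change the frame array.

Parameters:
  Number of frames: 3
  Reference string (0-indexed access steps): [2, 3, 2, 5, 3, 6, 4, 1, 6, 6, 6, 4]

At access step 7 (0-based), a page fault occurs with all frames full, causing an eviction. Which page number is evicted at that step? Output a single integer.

Step 0: ref 2 -> FAULT, frames=[2,-,-]
Step 1: ref 3 -> FAULT, frames=[2,3,-]
Step 2: ref 2 -> HIT, frames=[2,3,-]
Step 3: ref 5 -> FAULT, frames=[2,3,5]
Step 4: ref 3 -> HIT, frames=[2,3,5]
Step 5: ref 6 -> FAULT, evict 2, frames=[6,3,5]
Step 6: ref 4 -> FAULT, evict 3, frames=[6,4,5]
Step 7: ref 1 -> FAULT, evict 5, frames=[6,4,1]
At step 7: evicted page 5

Answer: 5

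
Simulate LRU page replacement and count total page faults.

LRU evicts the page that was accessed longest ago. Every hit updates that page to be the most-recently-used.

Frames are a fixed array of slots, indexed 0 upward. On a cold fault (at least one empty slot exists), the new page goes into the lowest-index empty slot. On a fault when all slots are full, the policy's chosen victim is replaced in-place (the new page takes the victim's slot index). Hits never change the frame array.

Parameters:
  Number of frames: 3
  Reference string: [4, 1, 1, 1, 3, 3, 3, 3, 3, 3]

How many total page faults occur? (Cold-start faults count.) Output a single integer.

Answer: 3

Derivation:
Step 0: ref 4 → FAULT, frames=[4,-,-]
Step 1: ref 1 → FAULT, frames=[4,1,-]
Step 2: ref 1 → HIT, frames=[4,1,-]
Step 3: ref 1 → HIT, frames=[4,1,-]
Step 4: ref 3 → FAULT, frames=[4,1,3]
Step 5: ref 3 → HIT, frames=[4,1,3]
Step 6: ref 3 → HIT, frames=[4,1,3]
Step 7: ref 3 → HIT, frames=[4,1,3]
Step 8: ref 3 → HIT, frames=[4,1,3]
Step 9: ref 3 → HIT, frames=[4,1,3]
Total faults: 3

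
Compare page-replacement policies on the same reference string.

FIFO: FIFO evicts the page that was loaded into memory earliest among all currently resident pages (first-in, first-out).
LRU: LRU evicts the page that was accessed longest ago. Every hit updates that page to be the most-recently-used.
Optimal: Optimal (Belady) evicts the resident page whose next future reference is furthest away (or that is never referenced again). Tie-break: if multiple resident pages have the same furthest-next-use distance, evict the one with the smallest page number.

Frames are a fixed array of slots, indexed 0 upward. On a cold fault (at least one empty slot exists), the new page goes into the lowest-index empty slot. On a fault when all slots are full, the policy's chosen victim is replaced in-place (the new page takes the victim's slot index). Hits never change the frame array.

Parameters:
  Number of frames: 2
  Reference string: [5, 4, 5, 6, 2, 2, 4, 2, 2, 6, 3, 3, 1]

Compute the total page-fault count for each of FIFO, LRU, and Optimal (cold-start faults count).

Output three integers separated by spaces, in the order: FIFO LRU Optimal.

Answer: 8 8 7

Derivation:
--- FIFO ---
  step 0: ref 5 -> FAULT, frames=[5,-] (faults so far: 1)
  step 1: ref 4 -> FAULT, frames=[5,4] (faults so far: 2)
  step 2: ref 5 -> HIT, frames=[5,4] (faults so far: 2)
  step 3: ref 6 -> FAULT, evict 5, frames=[6,4] (faults so far: 3)
  step 4: ref 2 -> FAULT, evict 4, frames=[6,2] (faults so far: 4)
  step 5: ref 2 -> HIT, frames=[6,2] (faults so far: 4)
  step 6: ref 4 -> FAULT, evict 6, frames=[4,2] (faults so far: 5)
  step 7: ref 2 -> HIT, frames=[4,2] (faults so far: 5)
  step 8: ref 2 -> HIT, frames=[4,2] (faults so far: 5)
  step 9: ref 6 -> FAULT, evict 2, frames=[4,6] (faults so far: 6)
  step 10: ref 3 -> FAULT, evict 4, frames=[3,6] (faults so far: 7)
  step 11: ref 3 -> HIT, frames=[3,6] (faults so far: 7)
  step 12: ref 1 -> FAULT, evict 6, frames=[3,1] (faults so far: 8)
  FIFO total faults: 8
--- LRU ---
  step 0: ref 5 -> FAULT, frames=[5,-] (faults so far: 1)
  step 1: ref 4 -> FAULT, frames=[5,4] (faults so far: 2)
  step 2: ref 5 -> HIT, frames=[5,4] (faults so far: 2)
  step 3: ref 6 -> FAULT, evict 4, frames=[5,6] (faults so far: 3)
  step 4: ref 2 -> FAULT, evict 5, frames=[2,6] (faults so far: 4)
  step 5: ref 2 -> HIT, frames=[2,6] (faults so far: 4)
  step 6: ref 4 -> FAULT, evict 6, frames=[2,4] (faults so far: 5)
  step 7: ref 2 -> HIT, frames=[2,4] (faults so far: 5)
  step 8: ref 2 -> HIT, frames=[2,4] (faults so far: 5)
  step 9: ref 6 -> FAULT, evict 4, frames=[2,6] (faults so far: 6)
  step 10: ref 3 -> FAULT, evict 2, frames=[3,6] (faults so far: 7)
  step 11: ref 3 -> HIT, frames=[3,6] (faults so far: 7)
  step 12: ref 1 -> FAULT, evict 6, frames=[3,1] (faults so far: 8)
  LRU total faults: 8
--- Optimal ---
  step 0: ref 5 -> FAULT, frames=[5,-] (faults so far: 1)
  step 1: ref 4 -> FAULT, frames=[5,4] (faults so far: 2)
  step 2: ref 5 -> HIT, frames=[5,4] (faults so far: 2)
  step 3: ref 6 -> FAULT, evict 5, frames=[6,4] (faults so far: 3)
  step 4: ref 2 -> FAULT, evict 6, frames=[2,4] (faults so far: 4)
  step 5: ref 2 -> HIT, frames=[2,4] (faults so far: 4)
  step 6: ref 4 -> HIT, frames=[2,4] (faults so far: 4)
  step 7: ref 2 -> HIT, frames=[2,4] (faults so far: 4)
  step 8: ref 2 -> HIT, frames=[2,4] (faults so far: 4)
  step 9: ref 6 -> FAULT, evict 2, frames=[6,4] (faults so far: 5)
  step 10: ref 3 -> FAULT, evict 4, frames=[6,3] (faults so far: 6)
  step 11: ref 3 -> HIT, frames=[6,3] (faults so far: 6)
  step 12: ref 1 -> FAULT, evict 3, frames=[6,1] (faults so far: 7)
  Optimal total faults: 7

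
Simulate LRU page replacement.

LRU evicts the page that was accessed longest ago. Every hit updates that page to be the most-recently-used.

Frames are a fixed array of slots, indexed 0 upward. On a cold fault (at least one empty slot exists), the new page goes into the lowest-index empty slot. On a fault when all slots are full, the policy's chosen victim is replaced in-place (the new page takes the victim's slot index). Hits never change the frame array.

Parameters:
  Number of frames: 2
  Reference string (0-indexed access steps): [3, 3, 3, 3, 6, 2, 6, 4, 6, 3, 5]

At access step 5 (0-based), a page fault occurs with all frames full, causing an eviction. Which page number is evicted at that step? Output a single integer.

Answer: 3

Derivation:
Step 0: ref 3 -> FAULT, frames=[3,-]
Step 1: ref 3 -> HIT, frames=[3,-]
Step 2: ref 3 -> HIT, frames=[3,-]
Step 3: ref 3 -> HIT, frames=[3,-]
Step 4: ref 6 -> FAULT, frames=[3,6]
Step 5: ref 2 -> FAULT, evict 3, frames=[2,6]
At step 5: evicted page 3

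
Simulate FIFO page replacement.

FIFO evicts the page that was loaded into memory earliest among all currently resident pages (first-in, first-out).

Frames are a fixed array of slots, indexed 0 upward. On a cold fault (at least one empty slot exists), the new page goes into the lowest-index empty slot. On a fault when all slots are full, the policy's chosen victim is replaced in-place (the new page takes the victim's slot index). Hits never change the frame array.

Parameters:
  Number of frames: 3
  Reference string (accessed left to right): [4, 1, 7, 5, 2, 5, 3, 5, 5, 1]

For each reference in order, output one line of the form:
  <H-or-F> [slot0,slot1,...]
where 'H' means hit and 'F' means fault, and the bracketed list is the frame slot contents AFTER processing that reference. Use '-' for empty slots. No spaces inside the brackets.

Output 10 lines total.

F [4,-,-]
F [4,1,-]
F [4,1,7]
F [5,1,7]
F [5,2,7]
H [5,2,7]
F [5,2,3]
H [5,2,3]
H [5,2,3]
F [1,2,3]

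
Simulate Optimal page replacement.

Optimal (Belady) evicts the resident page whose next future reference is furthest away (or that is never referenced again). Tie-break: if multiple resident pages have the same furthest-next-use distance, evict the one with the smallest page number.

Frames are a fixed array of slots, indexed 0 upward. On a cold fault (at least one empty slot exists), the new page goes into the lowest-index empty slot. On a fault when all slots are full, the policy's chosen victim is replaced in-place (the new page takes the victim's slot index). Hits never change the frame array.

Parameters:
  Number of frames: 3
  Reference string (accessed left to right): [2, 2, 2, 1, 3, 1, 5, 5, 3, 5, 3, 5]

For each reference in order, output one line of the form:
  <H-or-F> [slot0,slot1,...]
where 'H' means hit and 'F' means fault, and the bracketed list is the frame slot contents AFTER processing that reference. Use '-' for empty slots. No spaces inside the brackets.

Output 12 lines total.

F [2,-,-]
H [2,-,-]
H [2,-,-]
F [2,1,-]
F [2,1,3]
H [2,1,3]
F [2,5,3]
H [2,5,3]
H [2,5,3]
H [2,5,3]
H [2,5,3]
H [2,5,3]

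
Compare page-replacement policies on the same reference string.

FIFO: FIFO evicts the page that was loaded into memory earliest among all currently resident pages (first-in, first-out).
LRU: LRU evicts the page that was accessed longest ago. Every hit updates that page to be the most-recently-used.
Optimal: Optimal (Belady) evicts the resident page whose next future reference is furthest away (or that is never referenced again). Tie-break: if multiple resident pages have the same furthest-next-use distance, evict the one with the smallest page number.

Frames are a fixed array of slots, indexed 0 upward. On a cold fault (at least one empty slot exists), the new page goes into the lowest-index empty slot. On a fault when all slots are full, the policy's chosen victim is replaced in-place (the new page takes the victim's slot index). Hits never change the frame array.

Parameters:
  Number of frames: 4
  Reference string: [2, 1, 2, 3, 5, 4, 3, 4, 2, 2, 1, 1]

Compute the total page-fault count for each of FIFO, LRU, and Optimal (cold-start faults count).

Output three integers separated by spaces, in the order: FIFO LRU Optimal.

--- FIFO ---
  step 0: ref 2 -> FAULT, frames=[2,-,-,-] (faults so far: 1)
  step 1: ref 1 -> FAULT, frames=[2,1,-,-] (faults so far: 2)
  step 2: ref 2 -> HIT, frames=[2,1,-,-] (faults so far: 2)
  step 3: ref 3 -> FAULT, frames=[2,1,3,-] (faults so far: 3)
  step 4: ref 5 -> FAULT, frames=[2,1,3,5] (faults so far: 4)
  step 5: ref 4 -> FAULT, evict 2, frames=[4,1,3,5] (faults so far: 5)
  step 6: ref 3 -> HIT, frames=[4,1,3,5] (faults so far: 5)
  step 7: ref 4 -> HIT, frames=[4,1,3,5] (faults so far: 5)
  step 8: ref 2 -> FAULT, evict 1, frames=[4,2,3,5] (faults so far: 6)
  step 9: ref 2 -> HIT, frames=[4,2,3,5] (faults so far: 6)
  step 10: ref 1 -> FAULT, evict 3, frames=[4,2,1,5] (faults so far: 7)
  step 11: ref 1 -> HIT, frames=[4,2,1,5] (faults so far: 7)
  FIFO total faults: 7
--- LRU ---
  step 0: ref 2 -> FAULT, frames=[2,-,-,-] (faults so far: 1)
  step 1: ref 1 -> FAULT, frames=[2,1,-,-] (faults so far: 2)
  step 2: ref 2 -> HIT, frames=[2,1,-,-] (faults so far: 2)
  step 3: ref 3 -> FAULT, frames=[2,1,3,-] (faults so far: 3)
  step 4: ref 5 -> FAULT, frames=[2,1,3,5] (faults so far: 4)
  step 5: ref 4 -> FAULT, evict 1, frames=[2,4,3,5] (faults so far: 5)
  step 6: ref 3 -> HIT, frames=[2,4,3,5] (faults so far: 5)
  step 7: ref 4 -> HIT, frames=[2,4,3,5] (faults so far: 5)
  step 8: ref 2 -> HIT, frames=[2,4,3,5] (faults so far: 5)
  step 9: ref 2 -> HIT, frames=[2,4,3,5] (faults so far: 5)
  step 10: ref 1 -> FAULT, evict 5, frames=[2,4,3,1] (faults so far: 6)
  step 11: ref 1 -> HIT, frames=[2,4,3,1] (faults so far: 6)
  LRU total faults: 6
--- Optimal ---
  step 0: ref 2 -> FAULT, frames=[2,-,-,-] (faults so far: 1)
  step 1: ref 1 -> FAULT, frames=[2,1,-,-] (faults so far: 2)
  step 2: ref 2 -> HIT, frames=[2,1,-,-] (faults so far: 2)
  step 3: ref 3 -> FAULT, frames=[2,1,3,-] (faults so far: 3)
  step 4: ref 5 -> FAULT, frames=[2,1,3,5] (faults so far: 4)
  step 5: ref 4 -> FAULT, evict 5, frames=[2,1,3,4] (faults so far: 5)
  step 6: ref 3 -> HIT, frames=[2,1,3,4] (faults so far: 5)
  step 7: ref 4 -> HIT, frames=[2,1,3,4] (faults so far: 5)
  step 8: ref 2 -> HIT, frames=[2,1,3,4] (faults so far: 5)
  step 9: ref 2 -> HIT, frames=[2,1,3,4] (faults so far: 5)
  step 10: ref 1 -> HIT, frames=[2,1,3,4] (faults so far: 5)
  step 11: ref 1 -> HIT, frames=[2,1,3,4] (faults so far: 5)
  Optimal total faults: 5

Answer: 7 6 5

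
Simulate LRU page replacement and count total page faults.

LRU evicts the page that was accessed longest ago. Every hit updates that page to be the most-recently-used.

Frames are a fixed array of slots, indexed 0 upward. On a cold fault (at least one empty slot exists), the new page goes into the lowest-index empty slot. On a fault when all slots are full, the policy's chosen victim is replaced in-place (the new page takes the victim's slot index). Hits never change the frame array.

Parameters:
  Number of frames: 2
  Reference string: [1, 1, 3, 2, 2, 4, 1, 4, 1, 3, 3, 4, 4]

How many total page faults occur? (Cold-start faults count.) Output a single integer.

Step 0: ref 1 → FAULT, frames=[1,-]
Step 1: ref 1 → HIT, frames=[1,-]
Step 2: ref 3 → FAULT, frames=[1,3]
Step 3: ref 2 → FAULT (evict 1), frames=[2,3]
Step 4: ref 2 → HIT, frames=[2,3]
Step 5: ref 4 → FAULT (evict 3), frames=[2,4]
Step 6: ref 1 → FAULT (evict 2), frames=[1,4]
Step 7: ref 4 → HIT, frames=[1,4]
Step 8: ref 1 → HIT, frames=[1,4]
Step 9: ref 3 → FAULT (evict 4), frames=[1,3]
Step 10: ref 3 → HIT, frames=[1,3]
Step 11: ref 4 → FAULT (evict 1), frames=[4,3]
Step 12: ref 4 → HIT, frames=[4,3]
Total faults: 7

Answer: 7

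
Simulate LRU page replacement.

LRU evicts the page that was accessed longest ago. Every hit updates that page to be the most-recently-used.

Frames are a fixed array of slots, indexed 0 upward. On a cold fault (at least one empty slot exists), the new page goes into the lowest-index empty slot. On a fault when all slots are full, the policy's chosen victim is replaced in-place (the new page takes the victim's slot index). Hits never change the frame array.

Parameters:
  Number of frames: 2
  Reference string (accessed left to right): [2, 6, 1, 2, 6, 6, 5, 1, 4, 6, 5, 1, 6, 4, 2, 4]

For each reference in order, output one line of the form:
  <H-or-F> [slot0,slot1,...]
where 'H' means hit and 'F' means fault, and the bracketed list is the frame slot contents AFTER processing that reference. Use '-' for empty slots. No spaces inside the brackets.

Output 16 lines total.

F [2,-]
F [2,6]
F [1,6]
F [1,2]
F [6,2]
H [6,2]
F [6,5]
F [1,5]
F [1,4]
F [6,4]
F [6,5]
F [1,5]
F [1,6]
F [4,6]
F [4,2]
H [4,2]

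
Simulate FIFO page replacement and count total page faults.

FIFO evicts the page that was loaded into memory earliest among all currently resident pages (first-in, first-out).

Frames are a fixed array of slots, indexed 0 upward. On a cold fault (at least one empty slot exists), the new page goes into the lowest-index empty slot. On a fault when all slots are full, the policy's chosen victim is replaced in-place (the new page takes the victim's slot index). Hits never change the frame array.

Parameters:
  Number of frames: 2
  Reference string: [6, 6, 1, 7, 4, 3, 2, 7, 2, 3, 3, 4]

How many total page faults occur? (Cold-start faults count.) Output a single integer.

Answer: 9

Derivation:
Step 0: ref 6 → FAULT, frames=[6,-]
Step 1: ref 6 → HIT, frames=[6,-]
Step 2: ref 1 → FAULT, frames=[6,1]
Step 3: ref 7 → FAULT (evict 6), frames=[7,1]
Step 4: ref 4 → FAULT (evict 1), frames=[7,4]
Step 5: ref 3 → FAULT (evict 7), frames=[3,4]
Step 6: ref 2 → FAULT (evict 4), frames=[3,2]
Step 7: ref 7 → FAULT (evict 3), frames=[7,2]
Step 8: ref 2 → HIT, frames=[7,2]
Step 9: ref 3 → FAULT (evict 2), frames=[7,3]
Step 10: ref 3 → HIT, frames=[7,3]
Step 11: ref 4 → FAULT (evict 7), frames=[4,3]
Total faults: 9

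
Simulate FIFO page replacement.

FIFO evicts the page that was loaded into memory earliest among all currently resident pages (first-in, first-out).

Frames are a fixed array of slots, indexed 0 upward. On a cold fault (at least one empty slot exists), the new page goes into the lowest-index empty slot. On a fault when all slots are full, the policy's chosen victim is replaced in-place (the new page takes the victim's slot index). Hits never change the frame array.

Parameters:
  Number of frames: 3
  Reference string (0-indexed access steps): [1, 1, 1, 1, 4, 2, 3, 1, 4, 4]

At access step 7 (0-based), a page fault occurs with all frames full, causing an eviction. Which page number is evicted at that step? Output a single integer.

Step 0: ref 1 -> FAULT, frames=[1,-,-]
Step 1: ref 1 -> HIT, frames=[1,-,-]
Step 2: ref 1 -> HIT, frames=[1,-,-]
Step 3: ref 1 -> HIT, frames=[1,-,-]
Step 4: ref 4 -> FAULT, frames=[1,4,-]
Step 5: ref 2 -> FAULT, frames=[1,4,2]
Step 6: ref 3 -> FAULT, evict 1, frames=[3,4,2]
Step 7: ref 1 -> FAULT, evict 4, frames=[3,1,2]
At step 7: evicted page 4

Answer: 4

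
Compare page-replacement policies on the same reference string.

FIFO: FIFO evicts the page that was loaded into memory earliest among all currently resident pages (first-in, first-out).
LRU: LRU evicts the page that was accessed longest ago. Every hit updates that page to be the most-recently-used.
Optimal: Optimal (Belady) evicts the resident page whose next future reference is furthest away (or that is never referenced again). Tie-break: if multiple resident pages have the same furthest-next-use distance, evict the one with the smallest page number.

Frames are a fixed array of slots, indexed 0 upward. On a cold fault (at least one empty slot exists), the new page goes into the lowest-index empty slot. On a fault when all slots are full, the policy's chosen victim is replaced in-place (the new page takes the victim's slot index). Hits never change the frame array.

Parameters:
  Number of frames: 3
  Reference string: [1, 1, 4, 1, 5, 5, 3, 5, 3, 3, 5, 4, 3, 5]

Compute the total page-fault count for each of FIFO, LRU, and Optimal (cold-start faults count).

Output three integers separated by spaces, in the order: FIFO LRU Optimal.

Answer: 4 5 4

Derivation:
--- FIFO ---
  step 0: ref 1 -> FAULT, frames=[1,-,-] (faults so far: 1)
  step 1: ref 1 -> HIT, frames=[1,-,-] (faults so far: 1)
  step 2: ref 4 -> FAULT, frames=[1,4,-] (faults so far: 2)
  step 3: ref 1 -> HIT, frames=[1,4,-] (faults so far: 2)
  step 4: ref 5 -> FAULT, frames=[1,4,5] (faults so far: 3)
  step 5: ref 5 -> HIT, frames=[1,4,5] (faults so far: 3)
  step 6: ref 3 -> FAULT, evict 1, frames=[3,4,5] (faults so far: 4)
  step 7: ref 5 -> HIT, frames=[3,4,5] (faults so far: 4)
  step 8: ref 3 -> HIT, frames=[3,4,5] (faults so far: 4)
  step 9: ref 3 -> HIT, frames=[3,4,5] (faults so far: 4)
  step 10: ref 5 -> HIT, frames=[3,4,5] (faults so far: 4)
  step 11: ref 4 -> HIT, frames=[3,4,5] (faults so far: 4)
  step 12: ref 3 -> HIT, frames=[3,4,5] (faults so far: 4)
  step 13: ref 5 -> HIT, frames=[3,4,5] (faults so far: 4)
  FIFO total faults: 4
--- LRU ---
  step 0: ref 1 -> FAULT, frames=[1,-,-] (faults so far: 1)
  step 1: ref 1 -> HIT, frames=[1,-,-] (faults so far: 1)
  step 2: ref 4 -> FAULT, frames=[1,4,-] (faults so far: 2)
  step 3: ref 1 -> HIT, frames=[1,4,-] (faults so far: 2)
  step 4: ref 5 -> FAULT, frames=[1,4,5] (faults so far: 3)
  step 5: ref 5 -> HIT, frames=[1,4,5] (faults so far: 3)
  step 6: ref 3 -> FAULT, evict 4, frames=[1,3,5] (faults so far: 4)
  step 7: ref 5 -> HIT, frames=[1,3,5] (faults so far: 4)
  step 8: ref 3 -> HIT, frames=[1,3,5] (faults so far: 4)
  step 9: ref 3 -> HIT, frames=[1,3,5] (faults so far: 4)
  step 10: ref 5 -> HIT, frames=[1,3,5] (faults so far: 4)
  step 11: ref 4 -> FAULT, evict 1, frames=[4,3,5] (faults so far: 5)
  step 12: ref 3 -> HIT, frames=[4,3,5] (faults so far: 5)
  step 13: ref 5 -> HIT, frames=[4,3,5] (faults so far: 5)
  LRU total faults: 5
--- Optimal ---
  step 0: ref 1 -> FAULT, frames=[1,-,-] (faults so far: 1)
  step 1: ref 1 -> HIT, frames=[1,-,-] (faults so far: 1)
  step 2: ref 4 -> FAULT, frames=[1,4,-] (faults so far: 2)
  step 3: ref 1 -> HIT, frames=[1,4,-] (faults so far: 2)
  step 4: ref 5 -> FAULT, frames=[1,4,5] (faults so far: 3)
  step 5: ref 5 -> HIT, frames=[1,4,5] (faults so far: 3)
  step 6: ref 3 -> FAULT, evict 1, frames=[3,4,5] (faults so far: 4)
  step 7: ref 5 -> HIT, frames=[3,4,5] (faults so far: 4)
  step 8: ref 3 -> HIT, frames=[3,4,5] (faults so far: 4)
  step 9: ref 3 -> HIT, frames=[3,4,5] (faults so far: 4)
  step 10: ref 5 -> HIT, frames=[3,4,5] (faults so far: 4)
  step 11: ref 4 -> HIT, frames=[3,4,5] (faults so far: 4)
  step 12: ref 3 -> HIT, frames=[3,4,5] (faults so far: 4)
  step 13: ref 5 -> HIT, frames=[3,4,5] (faults so far: 4)
  Optimal total faults: 4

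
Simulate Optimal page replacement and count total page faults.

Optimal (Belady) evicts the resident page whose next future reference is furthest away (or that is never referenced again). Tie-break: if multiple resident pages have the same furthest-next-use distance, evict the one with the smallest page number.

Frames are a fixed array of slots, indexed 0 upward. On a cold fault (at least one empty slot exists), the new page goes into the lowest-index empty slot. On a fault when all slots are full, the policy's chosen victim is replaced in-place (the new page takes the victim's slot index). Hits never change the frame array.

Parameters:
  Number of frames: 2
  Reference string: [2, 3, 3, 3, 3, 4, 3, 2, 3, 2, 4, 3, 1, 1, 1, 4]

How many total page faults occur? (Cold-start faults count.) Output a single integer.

Step 0: ref 2 → FAULT, frames=[2,-]
Step 1: ref 3 → FAULT, frames=[2,3]
Step 2: ref 3 → HIT, frames=[2,3]
Step 3: ref 3 → HIT, frames=[2,3]
Step 4: ref 3 → HIT, frames=[2,3]
Step 5: ref 4 → FAULT (evict 2), frames=[4,3]
Step 6: ref 3 → HIT, frames=[4,3]
Step 7: ref 2 → FAULT (evict 4), frames=[2,3]
Step 8: ref 3 → HIT, frames=[2,3]
Step 9: ref 2 → HIT, frames=[2,3]
Step 10: ref 4 → FAULT (evict 2), frames=[4,3]
Step 11: ref 3 → HIT, frames=[4,3]
Step 12: ref 1 → FAULT (evict 3), frames=[4,1]
Step 13: ref 1 → HIT, frames=[4,1]
Step 14: ref 1 → HIT, frames=[4,1]
Step 15: ref 4 → HIT, frames=[4,1]
Total faults: 6

Answer: 6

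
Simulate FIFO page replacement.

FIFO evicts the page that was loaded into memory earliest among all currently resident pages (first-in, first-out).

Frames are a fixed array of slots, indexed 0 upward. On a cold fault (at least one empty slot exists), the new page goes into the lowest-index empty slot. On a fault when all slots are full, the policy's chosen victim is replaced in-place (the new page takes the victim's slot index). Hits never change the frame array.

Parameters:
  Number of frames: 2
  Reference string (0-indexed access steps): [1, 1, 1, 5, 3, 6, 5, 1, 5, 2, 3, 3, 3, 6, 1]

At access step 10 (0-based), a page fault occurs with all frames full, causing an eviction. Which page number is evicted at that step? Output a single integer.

Answer: 1

Derivation:
Step 0: ref 1 -> FAULT, frames=[1,-]
Step 1: ref 1 -> HIT, frames=[1,-]
Step 2: ref 1 -> HIT, frames=[1,-]
Step 3: ref 5 -> FAULT, frames=[1,5]
Step 4: ref 3 -> FAULT, evict 1, frames=[3,5]
Step 5: ref 6 -> FAULT, evict 5, frames=[3,6]
Step 6: ref 5 -> FAULT, evict 3, frames=[5,6]
Step 7: ref 1 -> FAULT, evict 6, frames=[5,1]
Step 8: ref 5 -> HIT, frames=[5,1]
Step 9: ref 2 -> FAULT, evict 5, frames=[2,1]
Step 10: ref 3 -> FAULT, evict 1, frames=[2,3]
At step 10: evicted page 1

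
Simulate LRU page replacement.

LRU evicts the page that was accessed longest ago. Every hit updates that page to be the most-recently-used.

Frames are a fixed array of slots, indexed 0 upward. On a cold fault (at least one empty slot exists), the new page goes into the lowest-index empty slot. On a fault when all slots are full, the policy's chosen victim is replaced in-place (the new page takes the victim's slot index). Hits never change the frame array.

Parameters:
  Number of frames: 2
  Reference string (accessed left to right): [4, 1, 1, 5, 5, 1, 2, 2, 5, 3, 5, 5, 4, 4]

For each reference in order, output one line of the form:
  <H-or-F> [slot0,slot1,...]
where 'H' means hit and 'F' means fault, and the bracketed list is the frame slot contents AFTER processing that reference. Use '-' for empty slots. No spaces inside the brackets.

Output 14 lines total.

F [4,-]
F [4,1]
H [4,1]
F [5,1]
H [5,1]
H [5,1]
F [2,1]
H [2,1]
F [2,5]
F [3,5]
H [3,5]
H [3,5]
F [4,5]
H [4,5]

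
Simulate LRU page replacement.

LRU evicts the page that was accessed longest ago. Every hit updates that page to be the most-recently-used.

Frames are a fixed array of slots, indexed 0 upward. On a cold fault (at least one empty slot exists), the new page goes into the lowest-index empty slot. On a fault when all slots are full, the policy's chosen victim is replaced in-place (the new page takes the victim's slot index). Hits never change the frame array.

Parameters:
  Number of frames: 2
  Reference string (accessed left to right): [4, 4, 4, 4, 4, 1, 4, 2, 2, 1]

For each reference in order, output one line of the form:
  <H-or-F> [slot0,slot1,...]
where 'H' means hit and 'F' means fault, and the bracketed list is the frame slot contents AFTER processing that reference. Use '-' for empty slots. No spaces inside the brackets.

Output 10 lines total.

F [4,-]
H [4,-]
H [4,-]
H [4,-]
H [4,-]
F [4,1]
H [4,1]
F [4,2]
H [4,2]
F [1,2]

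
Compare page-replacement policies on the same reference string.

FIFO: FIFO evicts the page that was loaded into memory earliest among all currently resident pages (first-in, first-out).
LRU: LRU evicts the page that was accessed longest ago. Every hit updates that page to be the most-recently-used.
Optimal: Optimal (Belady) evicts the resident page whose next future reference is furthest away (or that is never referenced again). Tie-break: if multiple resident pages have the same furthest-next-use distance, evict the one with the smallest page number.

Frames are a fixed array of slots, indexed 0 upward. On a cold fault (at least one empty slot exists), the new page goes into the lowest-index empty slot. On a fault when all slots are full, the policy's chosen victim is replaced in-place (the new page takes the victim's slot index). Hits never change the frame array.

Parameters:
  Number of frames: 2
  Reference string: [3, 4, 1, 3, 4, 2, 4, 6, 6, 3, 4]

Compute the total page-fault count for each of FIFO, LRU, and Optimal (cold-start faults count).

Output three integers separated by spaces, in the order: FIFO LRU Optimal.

--- FIFO ---
  step 0: ref 3 -> FAULT, frames=[3,-] (faults so far: 1)
  step 1: ref 4 -> FAULT, frames=[3,4] (faults so far: 2)
  step 2: ref 1 -> FAULT, evict 3, frames=[1,4] (faults so far: 3)
  step 3: ref 3 -> FAULT, evict 4, frames=[1,3] (faults so far: 4)
  step 4: ref 4 -> FAULT, evict 1, frames=[4,3] (faults so far: 5)
  step 5: ref 2 -> FAULT, evict 3, frames=[4,2] (faults so far: 6)
  step 6: ref 4 -> HIT, frames=[4,2] (faults so far: 6)
  step 7: ref 6 -> FAULT, evict 4, frames=[6,2] (faults so far: 7)
  step 8: ref 6 -> HIT, frames=[6,2] (faults so far: 7)
  step 9: ref 3 -> FAULT, evict 2, frames=[6,3] (faults so far: 8)
  step 10: ref 4 -> FAULT, evict 6, frames=[4,3] (faults so far: 9)
  FIFO total faults: 9
--- LRU ---
  step 0: ref 3 -> FAULT, frames=[3,-] (faults so far: 1)
  step 1: ref 4 -> FAULT, frames=[3,4] (faults so far: 2)
  step 2: ref 1 -> FAULT, evict 3, frames=[1,4] (faults so far: 3)
  step 3: ref 3 -> FAULT, evict 4, frames=[1,3] (faults so far: 4)
  step 4: ref 4 -> FAULT, evict 1, frames=[4,3] (faults so far: 5)
  step 5: ref 2 -> FAULT, evict 3, frames=[4,2] (faults so far: 6)
  step 6: ref 4 -> HIT, frames=[4,2] (faults so far: 6)
  step 7: ref 6 -> FAULT, evict 2, frames=[4,6] (faults so far: 7)
  step 8: ref 6 -> HIT, frames=[4,6] (faults so far: 7)
  step 9: ref 3 -> FAULT, evict 4, frames=[3,6] (faults so far: 8)
  step 10: ref 4 -> FAULT, evict 6, frames=[3,4] (faults so far: 9)
  LRU total faults: 9
--- Optimal ---
  step 0: ref 3 -> FAULT, frames=[3,-] (faults so far: 1)
  step 1: ref 4 -> FAULT, frames=[3,4] (faults so far: 2)
  step 2: ref 1 -> FAULT, evict 4, frames=[3,1] (faults so far: 3)
  step 3: ref 3 -> HIT, frames=[3,1] (faults so far: 3)
  step 4: ref 4 -> FAULT, evict 1, frames=[3,4] (faults so far: 4)
  step 5: ref 2 -> FAULT, evict 3, frames=[2,4] (faults so far: 5)
  step 6: ref 4 -> HIT, frames=[2,4] (faults so far: 5)
  step 7: ref 6 -> FAULT, evict 2, frames=[6,4] (faults so far: 6)
  step 8: ref 6 -> HIT, frames=[6,4] (faults so far: 6)
  step 9: ref 3 -> FAULT, evict 6, frames=[3,4] (faults so far: 7)
  step 10: ref 4 -> HIT, frames=[3,4] (faults so far: 7)
  Optimal total faults: 7

Answer: 9 9 7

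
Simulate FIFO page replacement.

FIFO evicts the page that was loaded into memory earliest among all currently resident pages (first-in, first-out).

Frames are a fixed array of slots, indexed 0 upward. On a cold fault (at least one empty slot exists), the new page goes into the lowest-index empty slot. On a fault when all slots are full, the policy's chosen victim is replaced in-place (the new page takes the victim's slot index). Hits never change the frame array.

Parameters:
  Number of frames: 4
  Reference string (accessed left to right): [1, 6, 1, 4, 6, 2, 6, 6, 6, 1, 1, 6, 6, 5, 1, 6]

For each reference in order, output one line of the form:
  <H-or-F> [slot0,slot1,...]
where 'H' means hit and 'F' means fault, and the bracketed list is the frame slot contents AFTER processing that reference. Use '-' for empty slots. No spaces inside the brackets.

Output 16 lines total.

F [1,-,-,-]
F [1,6,-,-]
H [1,6,-,-]
F [1,6,4,-]
H [1,6,4,-]
F [1,6,4,2]
H [1,6,4,2]
H [1,6,4,2]
H [1,6,4,2]
H [1,6,4,2]
H [1,6,4,2]
H [1,6,4,2]
H [1,6,4,2]
F [5,6,4,2]
F [5,1,4,2]
F [5,1,6,2]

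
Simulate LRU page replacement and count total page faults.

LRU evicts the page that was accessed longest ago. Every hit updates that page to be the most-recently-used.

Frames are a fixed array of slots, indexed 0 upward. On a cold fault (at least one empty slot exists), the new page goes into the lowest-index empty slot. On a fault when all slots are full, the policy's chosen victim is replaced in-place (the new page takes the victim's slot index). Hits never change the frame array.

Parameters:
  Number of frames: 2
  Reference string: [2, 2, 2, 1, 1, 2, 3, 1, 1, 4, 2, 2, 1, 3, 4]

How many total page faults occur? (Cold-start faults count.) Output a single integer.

Step 0: ref 2 → FAULT, frames=[2,-]
Step 1: ref 2 → HIT, frames=[2,-]
Step 2: ref 2 → HIT, frames=[2,-]
Step 3: ref 1 → FAULT, frames=[2,1]
Step 4: ref 1 → HIT, frames=[2,1]
Step 5: ref 2 → HIT, frames=[2,1]
Step 6: ref 3 → FAULT (evict 1), frames=[2,3]
Step 7: ref 1 → FAULT (evict 2), frames=[1,3]
Step 8: ref 1 → HIT, frames=[1,3]
Step 9: ref 4 → FAULT (evict 3), frames=[1,4]
Step 10: ref 2 → FAULT (evict 1), frames=[2,4]
Step 11: ref 2 → HIT, frames=[2,4]
Step 12: ref 1 → FAULT (evict 4), frames=[2,1]
Step 13: ref 3 → FAULT (evict 2), frames=[3,1]
Step 14: ref 4 → FAULT (evict 1), frames=[3,4]
Total faults: 9

Answer: 9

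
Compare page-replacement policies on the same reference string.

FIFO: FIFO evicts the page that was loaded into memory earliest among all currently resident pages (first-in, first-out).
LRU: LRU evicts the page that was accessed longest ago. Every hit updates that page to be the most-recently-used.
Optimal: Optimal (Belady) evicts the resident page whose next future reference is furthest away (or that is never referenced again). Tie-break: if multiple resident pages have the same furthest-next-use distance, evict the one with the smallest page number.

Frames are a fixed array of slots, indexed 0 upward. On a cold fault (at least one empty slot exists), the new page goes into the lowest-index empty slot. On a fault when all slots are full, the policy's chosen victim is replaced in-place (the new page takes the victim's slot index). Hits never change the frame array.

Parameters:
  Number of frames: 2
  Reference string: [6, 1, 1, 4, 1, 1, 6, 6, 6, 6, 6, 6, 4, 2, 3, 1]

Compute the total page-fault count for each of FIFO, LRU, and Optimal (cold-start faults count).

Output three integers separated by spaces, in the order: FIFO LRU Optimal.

--- FIFO ---
  step 0: ref 6 -> FAULT, frames=[6,-] (faults so far: 1)
  step 1: ref 1 -> FAULT, frames=[6,1] (faults so far: 2)
  step 2: ref 1 -> HIT, frames=[6,1] (faults so far: 2)
  step 3: ref 4 -> FAULT, evict 6, frames=[4,1] (faults so far: 3)
  step 4: ref 1 -> HIT, frames=[4,1] (faults so far: 3)
  step 5: ref 1 -> HIT, frames=[4,1] (faults so far: 3)
  step 6: ref 6 -> FAULT, evict 1, frames=[4,6] (faults so far: 4)
  step 7: ref 6 -> HIT, frames=[4,6] (faults so far: 4)
  step 8: ref 6 -> HIT, frames=[4,6] (faults so far: 4)
  step 9: ref 6 -> HIT, frames=[4,6] (faults so far: 4)
  step 10: ref 6 -> HIT, frames=[4,6] (faults so far: 4)
  step 11: ref 6 -> HIT, frames=[4,6] (faults so far: 4)
  step 12: ref 4 -> HIT, frames=[4,6] (faults so far: 4)
  step 13: ref 2 -> FAULT, evict 4, frames=[2,6] (faults so far: 5)
  step 14: ref 3 -> FAULT, evict 6, frames=[2,3] (faults so far: 6)
  step 15: ref 1 -> FAULT, evict 2, frames=[1,3] (faults so far: 7)
  FIFO total faults: 7
--- LRU ---
  step 0: ref 6 -> FAULT, frames=[6,-] (faults so far: 1)
  step 1: ref 1 -> FAULT, frames=[6,1] (faults so far: 2)
  step 2: ref 1 -> HIT, frames=[6,1] (faults so far: 2)
  step 3: ref 4 -> FAULT, evict 6, frames=[4,1] (faults so far: 3)
  step 4: ref 1 -> HIT, frames=[4,1] (faults so far: 3)
  step 5: ref 1 -> HIT, frames=[4,1] (faults so far: 3)
  step 6: ref 6 -> FAULT, evict 4, frames=[6,1] (faults so far: 4)
  step 7: ref 6 -> HIT, frames=[6,1] (faults so far: 4)
  step 8: ref 6 -> HIT, frames=[6,1] (faults so far: 4)
  step 9: ref 6 -> HIT, frames=[6,1] (faults so far: 4)
  step 10: ref 6 -> HIT, frames=[6,1] (faults so far: 4)
  step 11: ref 6 -> HIT, frames=[6,1] (faults so far: 4)
  step 12: ref 4 -> FAULT, evict 1, frames=[6,4] (faults so far: 5)
  step 13: ref 2 -> FAULT, evict 6, frames=[2,4] (faults so far: 6)
  step 14: ref 3 -> FAULT, evict 4, frames=[2,3] (faults so far: 7)
  step 15: ref 1 -> FAULT, evict 2, frames=[1,3] (faults so far: 8)
  LRU total faults: 8
--- Optimal ---
  step 0: ref 6 -> FAULT, frames=[6,-] (faults so far: 1)
  step 1: ref 1 -> FAULT, frames=[6,1] (faults so far: 2)
  step 2: ref 1 -> HIT, frames=[6,1] (faults so far: 2)
  step 3: ref 4 -> FAULT, evict 6, frames=[4,1] (faults so far: 3)
  step 4: ref 1 -> HIT, frames=[4,1] (faults so far: 3)
  step 5: ref 1 -> HIT, frames=[4,1] (faults so far: 3)
  step 6: ref 6 -> FAULT, evict 1, frames=[4,6] (faults so far: 4)
  step 7: ref 6 -> HIT, frames=[4,6] (faults so far: 4)
  step 8: ref 6 -> HIT, frames=[4,6] (faults so far: 4)
  step 9: ref 6 -> HIT, frames=[4,6] (faults so far: 4)
  step 10: ref 6 -> HIT, frames=[4,6] (faults so far: 4)
  step 11: ref 6 -> HIT, frames=[4,6] (faults so far: 4)
  step 12: ref 4 -> HIT, frames=[4,6] (faults so far: 4)
  step 13: ref 2 -> FAULT, evict 4, frames=[2,6] (faults so far: 5)
  step 14: ref 3 -> FAULT, evict 2, frames=[3,6] (faults so far: 6)
  step 15: ref 1 -> FAULT, evict 3, frames=[1,6] (faults so far: 7)
  Optimal total faults: 7

Answer: 7 8 7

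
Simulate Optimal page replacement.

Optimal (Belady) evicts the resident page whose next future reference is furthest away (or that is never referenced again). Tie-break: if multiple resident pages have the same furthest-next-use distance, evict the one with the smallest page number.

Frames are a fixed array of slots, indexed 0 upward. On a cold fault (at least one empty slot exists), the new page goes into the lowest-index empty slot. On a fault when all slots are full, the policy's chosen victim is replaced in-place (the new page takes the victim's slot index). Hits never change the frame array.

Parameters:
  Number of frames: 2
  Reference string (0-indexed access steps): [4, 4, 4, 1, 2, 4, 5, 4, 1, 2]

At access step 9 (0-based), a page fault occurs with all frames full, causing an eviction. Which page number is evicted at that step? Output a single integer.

Step 0: ref 4 -> FAULT, frames=[4,-]
Step 1: ref 4 -> HIT, frames=[4,-]
Step 2: ref 4 -> HIT, frames=[4,-]
Step 3: ref 1 -> FAULT, frames=[4,1]
Step 4: ref 2 -> FAULT, evict 1, frames=[4,2]
Step 5: ref 4 -> HIT, frames=[4,2]
Step 6: ref 5 -> FAULT, evict 2, frames=[4,5]
Step 7: ref 4 -> HIT, frames=[4,5]
Step 8: ref 1 -> FAULT, evict 4, frames=[1,5]
Step 9: ref 2 -> FAULT, evict 1, frames=[2,5]
At step 9: evicted page 1

Answer: 1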